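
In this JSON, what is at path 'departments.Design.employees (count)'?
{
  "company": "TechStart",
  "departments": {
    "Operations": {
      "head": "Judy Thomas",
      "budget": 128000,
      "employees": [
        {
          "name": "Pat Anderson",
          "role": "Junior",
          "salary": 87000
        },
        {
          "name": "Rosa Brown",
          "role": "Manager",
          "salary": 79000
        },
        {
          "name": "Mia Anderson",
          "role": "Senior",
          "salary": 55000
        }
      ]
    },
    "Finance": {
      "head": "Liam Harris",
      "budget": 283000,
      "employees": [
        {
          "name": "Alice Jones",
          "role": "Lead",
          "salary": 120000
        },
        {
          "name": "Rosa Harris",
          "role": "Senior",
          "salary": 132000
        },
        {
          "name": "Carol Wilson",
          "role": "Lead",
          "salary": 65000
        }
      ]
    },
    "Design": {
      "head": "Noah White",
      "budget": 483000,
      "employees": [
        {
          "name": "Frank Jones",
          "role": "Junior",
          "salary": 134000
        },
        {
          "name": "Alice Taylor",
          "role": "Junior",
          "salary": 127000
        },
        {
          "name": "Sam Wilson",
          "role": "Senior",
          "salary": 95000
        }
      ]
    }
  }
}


Path: departments.Design.employees (count)

Navigate:
  -> departments
  -> Design
  -> employees (array, length 3)

3


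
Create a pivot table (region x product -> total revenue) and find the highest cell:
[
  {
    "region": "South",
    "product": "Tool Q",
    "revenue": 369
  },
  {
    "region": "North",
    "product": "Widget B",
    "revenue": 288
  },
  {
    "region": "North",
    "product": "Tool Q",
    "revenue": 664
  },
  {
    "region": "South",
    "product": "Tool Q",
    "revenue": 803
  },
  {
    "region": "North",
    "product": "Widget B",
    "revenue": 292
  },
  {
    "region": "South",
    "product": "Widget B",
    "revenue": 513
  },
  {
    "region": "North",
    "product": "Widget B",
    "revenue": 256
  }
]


Pivot: region (rows) x product (columns) -> total revenue

     Tool Q        Widget B    
North          664           836  
South         1172           513  

Highest: South / Tool Q = $1172

South / Tool Q = $1172


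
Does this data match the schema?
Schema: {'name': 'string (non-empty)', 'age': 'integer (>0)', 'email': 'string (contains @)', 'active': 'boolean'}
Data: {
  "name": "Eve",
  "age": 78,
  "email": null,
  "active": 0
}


Validating each field against schema:
  name: OK (non-empty string)
  age: OK (positive integer)
  email: FAIL (null is not a string)
  active: FAIL (0 is not a boolean)

Result: INVALID (2 errors: email, active)

INVALID (2 errors: email, active)


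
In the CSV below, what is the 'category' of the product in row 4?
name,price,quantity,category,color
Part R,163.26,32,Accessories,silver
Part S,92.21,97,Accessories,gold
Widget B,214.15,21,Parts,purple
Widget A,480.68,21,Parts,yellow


Query: Row 4 ('Widget A'), column 'category'
Value: Parts

Parts


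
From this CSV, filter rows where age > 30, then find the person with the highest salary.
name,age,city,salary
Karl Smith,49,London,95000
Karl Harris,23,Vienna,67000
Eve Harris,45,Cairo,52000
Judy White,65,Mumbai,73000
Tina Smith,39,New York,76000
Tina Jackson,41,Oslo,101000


Filter: age > 30
Sort by: salary (descending)

Filtered records (5):
  Tina Jackson, age 41, salary $101000
  Karl Smith, age 49, salary $95000
  Tina Smith, age 39, salary $76000
  Judy White, age 65, salary $73000
  Eve Harris, age 45, salary $52000

Highest salary: Tina Jackson ($101000)

Tina Jackson


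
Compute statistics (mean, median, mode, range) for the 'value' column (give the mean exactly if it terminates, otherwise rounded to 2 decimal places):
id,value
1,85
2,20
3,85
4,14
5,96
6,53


Data: [85, 20, 85, 14, 96, 53]
Count: 6
Sum: 353
Mean: 353/6 ≈ 58.83 (rounded to 2 decimal places)
Sorted: [14, 20, 53, 85, 85, 96]
Median: 69.0
Mode: 85 (2 times)
Range: 96 - 14 = 82
Min: 14, Max: 96

mean≈58.83, median=69.0, mode=85, range=82


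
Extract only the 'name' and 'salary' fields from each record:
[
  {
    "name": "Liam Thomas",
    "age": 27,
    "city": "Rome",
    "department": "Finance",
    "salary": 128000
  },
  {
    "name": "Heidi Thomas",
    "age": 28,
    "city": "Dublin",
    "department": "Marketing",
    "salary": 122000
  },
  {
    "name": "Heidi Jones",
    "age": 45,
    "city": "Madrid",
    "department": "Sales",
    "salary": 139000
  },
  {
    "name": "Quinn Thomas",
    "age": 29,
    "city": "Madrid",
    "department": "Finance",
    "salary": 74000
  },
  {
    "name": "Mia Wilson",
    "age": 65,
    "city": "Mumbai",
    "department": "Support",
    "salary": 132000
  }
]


Original: 5 records with fields: name, age, city, department, salary
Keep: ['name', 'salary']
Drop: ['age', 'city', 'department']
Result: 5 records, 2 fields each

[
  {
    "name": "Liam Thomas",
    "salary": 128000
  },
  {
    "name": "Heidi Thomas",
    "salary": 122000
  },
  {
    "name": "Heidi Jones",
    "salary": 139000
  },
  {
    "name": "Quinn Thomas",
    "salary": 74000
  },
  {
    "name": "Mia Wilson",
    "salary": 132000
  }
]


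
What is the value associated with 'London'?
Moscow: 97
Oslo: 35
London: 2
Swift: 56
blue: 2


Looking up key 'London'
Value: 2

2


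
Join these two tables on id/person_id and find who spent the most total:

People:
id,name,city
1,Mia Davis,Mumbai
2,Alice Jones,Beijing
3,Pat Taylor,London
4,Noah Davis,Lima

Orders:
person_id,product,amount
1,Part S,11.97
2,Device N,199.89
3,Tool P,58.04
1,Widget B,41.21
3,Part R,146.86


Join on: people.id = orders.person_id

Joined rows:
  Mia Davis (Mumbai) bought Part S for $11.97
  Alice Jones (Beijing) bought Device N for $199.89
  Pat Taylor (London) bought Tool P for $58.04
  Mia Davis (Mumbai) bought Widget B for $41.21
  Pat Taylor (London) bought Part R for $146.86

Total per person:
  Pat Taylor: $204.90
  Alice Jones: $199.89
  Mia Davis: $53.18

Top spender: Pat Taylor ($204.90)

Pat Taylor ($204.90)


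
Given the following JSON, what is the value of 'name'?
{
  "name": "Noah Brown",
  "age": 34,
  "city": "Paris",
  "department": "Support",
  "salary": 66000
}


Looking up field 'name'
Value: Noah Brown

Noah Brown


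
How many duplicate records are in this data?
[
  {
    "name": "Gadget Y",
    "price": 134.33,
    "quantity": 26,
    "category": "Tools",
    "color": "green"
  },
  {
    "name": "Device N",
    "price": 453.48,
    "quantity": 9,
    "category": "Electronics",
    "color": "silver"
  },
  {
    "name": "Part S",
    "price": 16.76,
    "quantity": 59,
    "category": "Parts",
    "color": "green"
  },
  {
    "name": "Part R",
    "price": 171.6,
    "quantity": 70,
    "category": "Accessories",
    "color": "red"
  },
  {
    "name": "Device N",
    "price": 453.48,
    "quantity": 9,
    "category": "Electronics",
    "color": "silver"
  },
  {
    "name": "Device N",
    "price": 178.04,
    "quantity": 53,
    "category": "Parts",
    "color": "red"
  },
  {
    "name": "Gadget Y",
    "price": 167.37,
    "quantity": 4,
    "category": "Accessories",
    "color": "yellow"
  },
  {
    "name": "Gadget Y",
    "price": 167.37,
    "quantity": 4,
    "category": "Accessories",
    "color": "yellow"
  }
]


Checking 8 records for duplicates:

  Row 1: Gadget Y ($134.33, qty 26)
  Row 2: Device N ($453.48, qty 9)
  Row 3: Part S ($16.76, qty 59)
  Row 4: Part R ($171.6, qty 70)
  Row 5: Device N ($453.48, qty 9) <-- DUPLICATE
  Row 6: Device N ($178.04, qty 53)
  Row 7: Gadget Y ($167.37, qty 4)
  Row 8: Gadget Y ($167.37, qty 4) <-- DUPLICATE

Duplicates found: 2
Unique records: 6

2 duplicates, 6 unique


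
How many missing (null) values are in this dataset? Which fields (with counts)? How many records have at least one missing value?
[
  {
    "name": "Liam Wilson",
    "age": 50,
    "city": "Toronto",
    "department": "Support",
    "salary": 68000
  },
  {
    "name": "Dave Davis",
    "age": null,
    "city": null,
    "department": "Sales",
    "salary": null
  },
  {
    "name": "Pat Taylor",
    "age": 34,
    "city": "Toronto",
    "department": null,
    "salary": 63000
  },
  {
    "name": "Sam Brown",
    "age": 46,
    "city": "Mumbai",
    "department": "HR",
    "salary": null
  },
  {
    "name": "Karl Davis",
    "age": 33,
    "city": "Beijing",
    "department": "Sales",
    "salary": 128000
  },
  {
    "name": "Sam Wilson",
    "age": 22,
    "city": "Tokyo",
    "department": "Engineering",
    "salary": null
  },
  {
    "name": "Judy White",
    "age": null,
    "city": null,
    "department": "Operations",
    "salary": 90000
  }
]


Checking for missing (null) values in 7 records:

  Liam Wilson: complete
  Dave Davis: age, city, salary
  Pat Taylor: department
  Sam Brown: salary
  Karl Davis: complete
  Sam Wilson: salary
  Judy White: age, city

Per field:
  name: 0 missing
  age: 2 missing
  city: 2 missing
  department: 1 missing
  salary: 3 missing

Total missing values: 8
Records with any missing: 5

8 missing values (age: 2, city: 2, department: 1, salary: 3); 5 incomplete records


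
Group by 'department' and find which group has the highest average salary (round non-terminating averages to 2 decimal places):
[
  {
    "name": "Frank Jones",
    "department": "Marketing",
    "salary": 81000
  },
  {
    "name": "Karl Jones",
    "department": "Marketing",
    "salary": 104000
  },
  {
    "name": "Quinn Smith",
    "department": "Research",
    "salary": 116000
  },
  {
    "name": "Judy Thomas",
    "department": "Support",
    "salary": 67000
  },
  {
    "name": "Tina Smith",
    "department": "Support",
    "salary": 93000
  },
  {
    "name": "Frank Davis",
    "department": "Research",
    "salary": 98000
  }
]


Group by: department

Groups:
  Marketing: 2 people, avg salary = 185000/2 = $92500
  Research: 2 people, avg salary = 214000/2 = $107000
  Support: 2 people, avg salary = 160000/2 = $80000

Highest average salary: Research ($107000)

Research ($107000)


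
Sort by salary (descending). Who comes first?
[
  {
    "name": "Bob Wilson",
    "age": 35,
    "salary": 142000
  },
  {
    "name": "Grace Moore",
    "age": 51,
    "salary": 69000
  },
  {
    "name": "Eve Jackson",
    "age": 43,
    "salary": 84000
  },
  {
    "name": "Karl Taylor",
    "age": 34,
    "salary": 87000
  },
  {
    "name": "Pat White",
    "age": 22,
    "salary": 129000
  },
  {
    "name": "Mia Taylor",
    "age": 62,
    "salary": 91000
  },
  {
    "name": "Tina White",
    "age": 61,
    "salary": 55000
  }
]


Sort by: salary (descending)

Sorted order:
  1. Bob Wilson (salary = 142000)
  2. Pat White (salary = 129000)
  3. Mia Taylor (salary = 91000)
  4. Karl Taylor (salary = 87000)
  5. Eve Jackson (salary = 84000)
  6. Grace Moore (salary = 69000)
  7. Tina White (salary = 55000)

First: Bob Wilson

Bob Wilson


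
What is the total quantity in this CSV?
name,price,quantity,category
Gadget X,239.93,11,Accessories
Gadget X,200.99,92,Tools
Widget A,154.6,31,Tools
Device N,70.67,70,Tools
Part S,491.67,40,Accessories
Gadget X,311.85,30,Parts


Computing total quantity:
Values: [11, 92, 31, 70, 40, 30]
Sum = 274

274


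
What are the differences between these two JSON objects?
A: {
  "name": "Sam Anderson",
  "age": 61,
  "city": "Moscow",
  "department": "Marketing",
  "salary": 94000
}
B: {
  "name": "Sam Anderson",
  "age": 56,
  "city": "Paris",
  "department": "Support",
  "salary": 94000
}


Comparing each field (in key order):
  name: same
  age: DIFFERENT
  city: DIFFERENT
  department: DIFFERENT
  salary: same
Differences:
  age: 61 -> 56
  city: Moscow -> Paris
  department: Marketing -> Support

3 field(s) changed

3 changes: age, city, department


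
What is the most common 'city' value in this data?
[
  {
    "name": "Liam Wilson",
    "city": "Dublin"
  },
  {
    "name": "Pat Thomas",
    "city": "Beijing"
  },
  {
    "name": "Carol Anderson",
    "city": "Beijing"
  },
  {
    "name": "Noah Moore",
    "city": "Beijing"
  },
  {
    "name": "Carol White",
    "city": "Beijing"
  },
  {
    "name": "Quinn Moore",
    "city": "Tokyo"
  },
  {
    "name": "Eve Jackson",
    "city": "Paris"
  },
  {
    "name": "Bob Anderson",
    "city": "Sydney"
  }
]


Counting 'city' values across 8 records:

  Beijing: 4 ####
  Dublin: 1 #
  Tokyo: 1 #
  Paris: 1 #
  Sydney: 1 #

Most common: Beijing (4 times)

Beijing (4 times)


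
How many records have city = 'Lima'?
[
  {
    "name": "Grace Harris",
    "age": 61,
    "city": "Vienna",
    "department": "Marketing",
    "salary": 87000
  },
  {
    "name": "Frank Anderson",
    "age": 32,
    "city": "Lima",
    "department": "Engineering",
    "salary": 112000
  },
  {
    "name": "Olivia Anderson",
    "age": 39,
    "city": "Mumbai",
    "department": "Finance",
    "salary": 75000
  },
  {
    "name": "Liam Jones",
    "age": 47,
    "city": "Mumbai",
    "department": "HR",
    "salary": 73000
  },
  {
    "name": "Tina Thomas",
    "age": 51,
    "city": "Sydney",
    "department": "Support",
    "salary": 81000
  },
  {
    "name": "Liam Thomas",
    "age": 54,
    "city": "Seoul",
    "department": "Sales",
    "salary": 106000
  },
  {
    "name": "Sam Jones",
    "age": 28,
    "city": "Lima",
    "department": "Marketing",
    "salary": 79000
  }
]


Data: 7 records
Condition: city = 'Lima'

Checking each record:
  Grace Harris: Vienna
  Frank Anderson: Lima MATCH
  Olivia Anderson: Mumbai
  Liam Jones: Mumbai
  Tina Thomas: Sydney
  Liam Thomas: Seoul
  Sam Jones: Lima MATCH

Count: 2

2


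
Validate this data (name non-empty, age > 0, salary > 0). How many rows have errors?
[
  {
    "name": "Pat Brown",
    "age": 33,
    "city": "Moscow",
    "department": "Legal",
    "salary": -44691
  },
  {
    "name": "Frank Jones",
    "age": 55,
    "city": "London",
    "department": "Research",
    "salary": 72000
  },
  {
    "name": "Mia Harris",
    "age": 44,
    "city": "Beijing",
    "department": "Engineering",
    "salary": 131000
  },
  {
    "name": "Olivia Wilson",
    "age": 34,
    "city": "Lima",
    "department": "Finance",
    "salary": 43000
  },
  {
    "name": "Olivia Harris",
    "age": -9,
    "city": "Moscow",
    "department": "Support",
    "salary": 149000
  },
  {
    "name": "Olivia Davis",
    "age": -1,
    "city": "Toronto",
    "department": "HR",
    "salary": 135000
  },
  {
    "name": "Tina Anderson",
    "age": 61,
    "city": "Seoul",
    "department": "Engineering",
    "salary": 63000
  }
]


Validating 7 records:
Rules: name non-empty, age > 0, salary > 0

  Row 1 (Pat Brown): negative salary: -44691
  Row 2 (Frank Jones): OK
  Row 3 (Mia Harris): OK
  Row 4 (Olivia Wilson): OK
  Row 5 (Olivia Harris): negative age: -9
  Row 6 (Olivia Davis): negative age: -1
  Row 7 (Tina Anderson): OK

Total errors: 3

3 errors


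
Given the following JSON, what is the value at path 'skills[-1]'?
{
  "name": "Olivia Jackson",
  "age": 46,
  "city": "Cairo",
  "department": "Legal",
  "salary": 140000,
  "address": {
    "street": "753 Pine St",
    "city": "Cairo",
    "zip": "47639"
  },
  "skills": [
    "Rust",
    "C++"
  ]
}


Query: skills[-1]
Path: skills -> last element
Value: C++

C++


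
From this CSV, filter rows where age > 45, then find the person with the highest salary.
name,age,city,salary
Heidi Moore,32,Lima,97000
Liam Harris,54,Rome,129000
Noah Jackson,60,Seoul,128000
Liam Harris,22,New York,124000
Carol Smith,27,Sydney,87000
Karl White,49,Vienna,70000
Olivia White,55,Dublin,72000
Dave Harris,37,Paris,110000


Filter: age > 45
Sort by: salary (descending)

Filtered records (4):
  Liam Harris, age 54, salary $129000
  Noah Jackson, age 60, salary $128000
  Olivia White, age 55, salary $72000
  Karl White, age 49, salary $70000

Highest salary: Liam Harris ($129000)

Liam Harris


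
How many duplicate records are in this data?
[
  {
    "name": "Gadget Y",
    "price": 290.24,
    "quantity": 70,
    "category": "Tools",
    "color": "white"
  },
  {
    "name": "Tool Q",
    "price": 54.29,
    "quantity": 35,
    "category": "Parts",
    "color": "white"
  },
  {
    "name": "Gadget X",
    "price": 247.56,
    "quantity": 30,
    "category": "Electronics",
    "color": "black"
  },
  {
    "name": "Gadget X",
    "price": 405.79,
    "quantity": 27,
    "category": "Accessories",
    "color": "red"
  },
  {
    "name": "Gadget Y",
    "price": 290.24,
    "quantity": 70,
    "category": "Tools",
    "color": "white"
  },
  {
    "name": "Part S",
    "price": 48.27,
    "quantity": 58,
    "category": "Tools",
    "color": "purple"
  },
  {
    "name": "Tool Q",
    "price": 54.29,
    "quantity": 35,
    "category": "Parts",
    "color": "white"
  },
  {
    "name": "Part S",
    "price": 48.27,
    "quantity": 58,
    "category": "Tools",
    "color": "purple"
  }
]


Checking 8 records for duplicates:

  Row 1: Gadget Y ($290.24, qty 70)
  Row 2: Tool Q ($54.29, qty 35)
  Row 3: Gadget X ($247.56, qty 30)
  Row 4: Gadget X ($405.79, qty 27)
  Row 5: Gadget Y ($290.24, qty 70) <-- DUPLICATE
  Row 6: Part S ($48.27, qty 58)
  Row 7: Tool Q ($54.29, qty 35) <-- DUPLICATE
  Row 8: Part S ($48.27, qty 58) <-- DUPLICATE

Duplicates found: 3
Unique records: 5

3 duplicates, 5 unique


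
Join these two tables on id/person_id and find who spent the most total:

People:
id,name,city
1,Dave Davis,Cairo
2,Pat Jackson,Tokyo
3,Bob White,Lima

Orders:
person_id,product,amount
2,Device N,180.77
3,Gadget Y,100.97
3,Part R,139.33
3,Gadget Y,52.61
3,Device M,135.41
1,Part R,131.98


Join on: people.id = orders.person_id

Joined rows:
  Pat Jackson (Tokyo) bought Device N for $180.77
  Bob White (Lima) bought Gadget Y for $100.97
  Bob White (Lima) bought Part R for $139.33
  Bob White (Lima) bought Gadget Y for $52.61
  Bob White (Lima) bought Device M for $135.41
  Dave Davis (Cairo) bought Part R for $131.98

Total per person:
  Bob White: $428.32
  Pat Jackson: $180.77
  Dave Davis: $131.98

Top spender: Bob White ($428.32)

Bob White ($428.32)


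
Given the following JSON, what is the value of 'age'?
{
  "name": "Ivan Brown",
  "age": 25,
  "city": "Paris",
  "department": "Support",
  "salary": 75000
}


Looking up field 'age'
Value: 25

25


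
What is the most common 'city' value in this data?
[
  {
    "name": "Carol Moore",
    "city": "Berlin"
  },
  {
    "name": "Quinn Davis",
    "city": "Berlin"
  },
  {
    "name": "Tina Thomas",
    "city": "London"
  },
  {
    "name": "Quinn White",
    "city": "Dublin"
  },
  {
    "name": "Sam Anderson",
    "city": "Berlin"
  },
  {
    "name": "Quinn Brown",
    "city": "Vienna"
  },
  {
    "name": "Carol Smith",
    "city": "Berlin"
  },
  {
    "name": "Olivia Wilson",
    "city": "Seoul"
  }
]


Counting 'city' values across 8 records:

  Berlin: 4 ####
  London: 1 #
  Dublin: 1 #
  Vienna: 1 #
  Seoul: 1 #

Most common: Berlin (4 times)

Berlin (4 times)


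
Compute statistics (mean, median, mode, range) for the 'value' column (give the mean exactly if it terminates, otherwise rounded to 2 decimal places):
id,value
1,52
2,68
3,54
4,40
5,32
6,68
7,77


Data: [52, 68, 54, 40, 32, 68, 77]
Count: 7
Sum: 391
Mean: 391/7 ≈ 55.86 (rounded to 2 decimal places)
Sorted: [32, 40, 52, 54, 68, 68, 77]
Median: 54.0
Mode: 68 (2 times)
Range: 77 - 32 = 45
Min: 32, Max: 77

mean≈55.86, median=54.0, mode=68, range=45


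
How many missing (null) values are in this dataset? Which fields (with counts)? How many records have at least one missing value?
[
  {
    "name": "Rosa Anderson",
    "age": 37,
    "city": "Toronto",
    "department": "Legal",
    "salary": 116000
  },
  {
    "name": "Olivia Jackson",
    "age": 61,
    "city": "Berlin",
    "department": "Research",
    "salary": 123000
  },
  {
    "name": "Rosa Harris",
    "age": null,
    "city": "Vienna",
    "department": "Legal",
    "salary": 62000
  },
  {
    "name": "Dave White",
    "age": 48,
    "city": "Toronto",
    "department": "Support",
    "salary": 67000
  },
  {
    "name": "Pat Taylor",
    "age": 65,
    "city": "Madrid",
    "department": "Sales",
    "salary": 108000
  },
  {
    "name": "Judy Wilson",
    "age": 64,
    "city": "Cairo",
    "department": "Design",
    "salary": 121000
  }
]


Checking for missing (null) values in 6 records:

  Rosa Anderson: complete
  Olivia Jackson: complete
  Rosa Harris: age
  Dave White: complete
  Pat Taylor: complete
  Judy Wilson: complete

Per field:
  name: 0 missing
  age: 1 missing
  city: 0 missing
  department: 0 missing
  salary: 0 missing

Total missing values: 1
Records with any missing: 1

1 missing values (age: 1); 1 incomplete records


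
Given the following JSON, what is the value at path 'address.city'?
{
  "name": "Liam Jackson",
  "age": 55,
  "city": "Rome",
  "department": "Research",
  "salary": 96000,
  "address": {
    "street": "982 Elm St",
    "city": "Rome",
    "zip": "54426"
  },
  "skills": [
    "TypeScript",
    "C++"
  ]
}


Query: address.city
Path: address -> city
Value: Rome

Rome


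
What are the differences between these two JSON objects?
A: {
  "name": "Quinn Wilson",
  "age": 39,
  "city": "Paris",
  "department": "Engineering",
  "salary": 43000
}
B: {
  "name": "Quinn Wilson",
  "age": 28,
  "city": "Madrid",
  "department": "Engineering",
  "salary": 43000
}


Comparing each field (in key order):
  name: same
  age: DIFFERENT
  city: DIFFERENT
  department: same
  salary: same
Differences:
  age: 39 -> 28
  city: Paris -> Madrid

2 field(s) changed

2 changes: age, city


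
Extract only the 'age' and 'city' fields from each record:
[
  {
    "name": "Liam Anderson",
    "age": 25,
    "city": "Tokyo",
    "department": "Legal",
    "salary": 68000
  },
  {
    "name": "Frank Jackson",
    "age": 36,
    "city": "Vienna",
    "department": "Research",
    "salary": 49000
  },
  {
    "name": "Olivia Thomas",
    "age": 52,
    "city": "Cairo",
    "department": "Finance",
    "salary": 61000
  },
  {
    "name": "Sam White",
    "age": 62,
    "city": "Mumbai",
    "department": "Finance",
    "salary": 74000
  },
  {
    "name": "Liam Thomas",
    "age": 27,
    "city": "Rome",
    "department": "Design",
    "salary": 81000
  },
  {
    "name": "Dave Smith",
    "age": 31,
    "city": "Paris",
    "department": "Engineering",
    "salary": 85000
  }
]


Original: 6 records with fields: name, age, city, department, salary
Keep: ['age', 'city']
Drop: ['name', 'department', 'salary']
Result: 6 records, 2 fields each

[
  {
    "age": 25,
    "city": "Tokyo"
  },
  {
    "age": 36,
    "city": "Vienna"
  },
  {
    "age": 52,
    "city": "Cairo"
  },
  {
    "age": 62,
    "city": "Mumbai"
  },
  {
    "age": 27,
    "city": "Rome"
  },
  {
    "age": 31,
    "city": "Paris"
  }
]


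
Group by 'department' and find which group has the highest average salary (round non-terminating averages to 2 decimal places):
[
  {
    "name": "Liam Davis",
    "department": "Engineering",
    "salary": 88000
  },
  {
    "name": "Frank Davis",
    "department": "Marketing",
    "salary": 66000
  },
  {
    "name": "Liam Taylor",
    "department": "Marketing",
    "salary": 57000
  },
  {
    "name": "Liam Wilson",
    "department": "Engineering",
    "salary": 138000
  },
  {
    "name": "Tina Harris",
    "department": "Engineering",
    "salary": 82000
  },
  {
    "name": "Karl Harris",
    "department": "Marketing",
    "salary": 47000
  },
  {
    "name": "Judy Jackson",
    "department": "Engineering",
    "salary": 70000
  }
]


Group by: department

Groups:
  Engineering: 4 people, avg salary = 378000/4 = $94500
  Marketing: 3 people, avg salary = 170000/3 ≈ $56666.67

Highest average salary: Engineering ($94500)

Engineering ($94500)


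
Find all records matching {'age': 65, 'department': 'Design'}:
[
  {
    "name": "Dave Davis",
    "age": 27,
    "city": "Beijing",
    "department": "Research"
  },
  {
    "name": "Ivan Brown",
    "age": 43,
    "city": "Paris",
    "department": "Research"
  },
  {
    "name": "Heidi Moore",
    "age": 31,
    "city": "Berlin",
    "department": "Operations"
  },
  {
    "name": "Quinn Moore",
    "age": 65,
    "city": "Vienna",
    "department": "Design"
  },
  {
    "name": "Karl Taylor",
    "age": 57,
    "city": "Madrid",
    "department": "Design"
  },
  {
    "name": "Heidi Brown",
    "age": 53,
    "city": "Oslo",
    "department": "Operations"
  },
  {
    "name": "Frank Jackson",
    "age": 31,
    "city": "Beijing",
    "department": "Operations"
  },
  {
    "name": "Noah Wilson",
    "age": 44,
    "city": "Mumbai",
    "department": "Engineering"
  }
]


Search criteria: {'age': 65, 'department': 'Design'}

Checking 8 records:
  Dave Davis: {age: 27, department: Research}
  Ivan Brown: {age: 43, department: Research}
  Heidi Moore: {age: 31, department: Operations}
  Quinn Moore: {age: 65, department: Design} <-- MATCH
  Karl Taylor: {age: 57, department: Design}
  Heidi Brown: {age: 53, department: Operations}
  Frank Jackson: {age: 31, department: Operations}
  Noah Wilson: {age: 44, department: Engineering}

Matches: ["Quinn Moore"]

["Quinn Moore"]


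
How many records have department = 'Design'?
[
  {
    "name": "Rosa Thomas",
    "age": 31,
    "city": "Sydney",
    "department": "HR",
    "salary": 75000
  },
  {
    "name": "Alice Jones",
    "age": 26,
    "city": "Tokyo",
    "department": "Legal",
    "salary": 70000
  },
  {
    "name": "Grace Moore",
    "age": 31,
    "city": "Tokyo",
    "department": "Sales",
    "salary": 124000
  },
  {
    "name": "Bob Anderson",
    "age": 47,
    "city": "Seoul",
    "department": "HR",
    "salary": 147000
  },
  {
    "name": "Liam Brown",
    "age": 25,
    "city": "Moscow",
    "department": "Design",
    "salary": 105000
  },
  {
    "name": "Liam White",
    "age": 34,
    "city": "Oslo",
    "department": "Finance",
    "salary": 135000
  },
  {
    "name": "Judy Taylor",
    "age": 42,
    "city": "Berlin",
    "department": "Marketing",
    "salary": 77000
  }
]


Data: 7 records
Condition: department = 'Design'

Checking each record:
  Rosa Thomas: HR
  Alice Jones: Legal
  Grace Moore: Sales
  Bob Anderson: HR
  Liam Brown: Design MATCH
  Liam White: Finance
  Judy Taylor: Marketing

Count: 1

1


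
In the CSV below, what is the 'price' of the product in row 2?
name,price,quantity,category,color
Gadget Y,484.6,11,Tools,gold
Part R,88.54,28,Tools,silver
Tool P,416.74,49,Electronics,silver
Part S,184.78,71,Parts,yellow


Query: Row 2 ('Part R'), column 'price'
Value: 88.54

88.54


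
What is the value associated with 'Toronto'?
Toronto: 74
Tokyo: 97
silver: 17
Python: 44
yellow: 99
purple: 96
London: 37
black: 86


Looking up key 'Toronto'
Value: 74

74


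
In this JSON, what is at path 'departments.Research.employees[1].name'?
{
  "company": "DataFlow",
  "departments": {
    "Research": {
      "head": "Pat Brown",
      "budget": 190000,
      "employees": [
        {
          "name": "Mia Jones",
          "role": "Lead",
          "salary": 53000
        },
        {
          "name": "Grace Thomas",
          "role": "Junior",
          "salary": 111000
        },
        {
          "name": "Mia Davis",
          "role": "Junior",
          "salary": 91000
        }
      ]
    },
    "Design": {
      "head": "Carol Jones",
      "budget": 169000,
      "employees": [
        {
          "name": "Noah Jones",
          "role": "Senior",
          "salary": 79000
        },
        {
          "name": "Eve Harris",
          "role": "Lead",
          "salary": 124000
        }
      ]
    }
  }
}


Path: departments.Research.employees[1].name

Navigate:
  -> departments
  -> Research
  -> employees[1].name = 'Grace Thomas'

Grace Thomas


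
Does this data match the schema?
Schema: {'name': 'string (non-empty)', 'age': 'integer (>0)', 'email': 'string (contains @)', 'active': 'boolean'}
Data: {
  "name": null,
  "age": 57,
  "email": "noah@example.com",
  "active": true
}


Validating each field against schema:
  name: FAIL (null is not a string)
  age: OK (positive integer)
  email: OK (string with @)
  active: OK (boolean)

Result: INVALID (1 error: name)

INVALID (1 error: name)


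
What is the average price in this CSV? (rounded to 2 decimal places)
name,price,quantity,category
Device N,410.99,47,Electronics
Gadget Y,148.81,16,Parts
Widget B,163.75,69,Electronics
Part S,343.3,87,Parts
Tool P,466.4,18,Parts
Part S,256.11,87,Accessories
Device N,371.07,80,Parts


Computing average price:
Values: [410.99, 148.81, 163.75, 343.3, 466.4, 256.11, 371.07]
Sum = 2160.43
Count = 7
Average = 2160.43/7 ≈ 308.63 (rounded to 2 decimal places)

308.63


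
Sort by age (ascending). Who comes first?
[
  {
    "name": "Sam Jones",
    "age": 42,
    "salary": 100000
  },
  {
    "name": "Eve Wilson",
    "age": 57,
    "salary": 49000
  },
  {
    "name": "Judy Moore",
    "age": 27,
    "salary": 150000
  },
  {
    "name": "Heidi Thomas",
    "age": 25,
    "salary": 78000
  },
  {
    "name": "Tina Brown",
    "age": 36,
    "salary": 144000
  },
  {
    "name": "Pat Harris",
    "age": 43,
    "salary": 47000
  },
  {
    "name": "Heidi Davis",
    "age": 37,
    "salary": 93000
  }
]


Sort by: age (ascending)

Sorted order:
  1. Heidi Thomas (age = 25)
  2. Judy Moore (age = 27)
  3. Tina Brown (age = 36)
  4. Heidi Davis (age = 37)
  5. Sam Jones (age = 42)
  6. Pat Harris (age = 43)
  7. Eve Wilson (age = 57)

First: Heidi Thomas

Heidi Thomas


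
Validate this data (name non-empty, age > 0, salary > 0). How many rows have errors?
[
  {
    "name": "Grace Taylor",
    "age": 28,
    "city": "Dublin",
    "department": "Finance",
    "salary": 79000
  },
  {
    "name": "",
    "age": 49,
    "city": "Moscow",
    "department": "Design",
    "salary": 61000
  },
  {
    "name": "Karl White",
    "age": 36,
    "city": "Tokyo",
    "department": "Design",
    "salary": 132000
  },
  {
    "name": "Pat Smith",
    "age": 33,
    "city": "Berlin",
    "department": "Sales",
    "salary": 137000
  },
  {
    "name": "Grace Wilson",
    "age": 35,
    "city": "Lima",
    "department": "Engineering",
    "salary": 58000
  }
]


Validating 5 records:
Rules: name non-empty, age > 0, salary > 0

  Row 1 (Grace Taylor): OK
  Row 2 (???): empty name
  Row 3 (Karl White): OK
  Row 4 (Pat Smith): OK
  Row 5 (Grace Wilson): OK

Total errors: 1

1 errors


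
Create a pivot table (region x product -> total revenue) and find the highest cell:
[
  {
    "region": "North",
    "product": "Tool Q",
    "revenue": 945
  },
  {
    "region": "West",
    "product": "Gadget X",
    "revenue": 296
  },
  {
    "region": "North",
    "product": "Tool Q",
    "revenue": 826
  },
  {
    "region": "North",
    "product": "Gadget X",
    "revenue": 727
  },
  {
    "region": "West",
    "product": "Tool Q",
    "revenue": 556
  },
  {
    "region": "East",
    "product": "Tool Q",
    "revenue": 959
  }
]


Pivot: region (rows) x product (columns) -> total revenue

     Gadget X      Tool Q      
East             0           959  
North          727          1771  
West           296           556  

Highest: North / Tool Q = $1771

North / Tool Q = $1771


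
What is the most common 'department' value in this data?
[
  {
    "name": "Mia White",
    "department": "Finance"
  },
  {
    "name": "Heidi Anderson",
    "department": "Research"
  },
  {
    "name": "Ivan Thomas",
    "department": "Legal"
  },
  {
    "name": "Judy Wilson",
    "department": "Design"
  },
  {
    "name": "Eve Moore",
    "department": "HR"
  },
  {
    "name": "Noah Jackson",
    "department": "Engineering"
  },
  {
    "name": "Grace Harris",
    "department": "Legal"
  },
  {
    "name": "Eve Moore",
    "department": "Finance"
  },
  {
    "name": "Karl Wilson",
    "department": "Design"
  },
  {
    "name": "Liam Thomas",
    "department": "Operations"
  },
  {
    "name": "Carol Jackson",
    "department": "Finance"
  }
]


Counting 'department' values across 11 records:

  Finance: 3 ###
  Legal: 2 ##
  Design: 2 ##
  Research: 1 #
  HR: 1 #
  Engineering: 1 #
  Operations: 1 #

Most common: Finance (3 times)

Finance (3 times)


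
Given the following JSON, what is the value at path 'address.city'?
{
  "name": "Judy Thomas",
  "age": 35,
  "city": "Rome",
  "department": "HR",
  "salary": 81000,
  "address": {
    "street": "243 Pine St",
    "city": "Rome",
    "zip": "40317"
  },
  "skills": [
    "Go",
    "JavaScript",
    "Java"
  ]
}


Query: address.city
Path: address -> city
Value: Rome

Rome


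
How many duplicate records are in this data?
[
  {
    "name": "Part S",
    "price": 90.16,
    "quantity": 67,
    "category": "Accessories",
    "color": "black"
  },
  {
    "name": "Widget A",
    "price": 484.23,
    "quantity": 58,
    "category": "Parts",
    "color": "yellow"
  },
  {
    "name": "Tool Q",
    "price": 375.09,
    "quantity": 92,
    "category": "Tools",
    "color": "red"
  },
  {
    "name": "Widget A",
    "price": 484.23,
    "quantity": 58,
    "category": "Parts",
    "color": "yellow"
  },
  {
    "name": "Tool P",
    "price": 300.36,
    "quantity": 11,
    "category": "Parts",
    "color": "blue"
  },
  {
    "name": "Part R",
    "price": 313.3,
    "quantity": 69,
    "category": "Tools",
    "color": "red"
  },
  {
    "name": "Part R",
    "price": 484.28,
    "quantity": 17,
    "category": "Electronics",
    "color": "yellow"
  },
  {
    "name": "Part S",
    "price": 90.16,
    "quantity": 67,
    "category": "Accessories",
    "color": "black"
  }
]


Checking 8 records for duplicates:

  Row 1: Part S ($90.16, qty 67)
  Row 2: Widget A ($484.23, qty 58)
  Row 3: Tool Q ($375.09, qty 92)
  Row 4: Widget A ($484.23, qty 58) <-- DUPLICATE
  Row 5: Tool P ($300.36, qty 11)
  Row 6: Part R ($313.3, qty 69)
  Row 7: Part R ($484.28, qty 17)
  Row 8: Part S ($90.16, qty 67) <-- DUPLICATE

Duplicates found: 2
Unique records: 6

2 duplicates, 6 unique


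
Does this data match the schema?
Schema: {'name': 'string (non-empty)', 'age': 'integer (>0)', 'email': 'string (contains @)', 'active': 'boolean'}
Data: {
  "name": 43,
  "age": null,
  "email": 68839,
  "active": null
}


Validating each field against schema:
  name: FAIL (43 is not a string)
  age: FAIL (null is not an integer)
  email: FAIL (68839 is not a string)
  active: FAIL (null is not a boolean)

Result: INVALID (4 errors: name, age, email, active)

INVALID (4 errors: name, age, email, active)


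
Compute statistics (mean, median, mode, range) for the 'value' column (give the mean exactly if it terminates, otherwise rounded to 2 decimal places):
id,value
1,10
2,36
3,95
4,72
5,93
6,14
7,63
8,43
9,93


Data: [10, 36, 95, 72, 93, 14, 63, 43, 93]
Count: 9
Sum: 519
Mean: 519/9 ≈ 57.67 (rounded to 2 decimal places)
Sorted: [10, 14, 36, 43, 63, 72, 93, 93, 95]
Median: 63.0
Mode: 93 (2 times)
Range: 95 - 10 = 85
Min: 10, Max: 95

mean≈57.67, median=63.0, mode=93, range=85


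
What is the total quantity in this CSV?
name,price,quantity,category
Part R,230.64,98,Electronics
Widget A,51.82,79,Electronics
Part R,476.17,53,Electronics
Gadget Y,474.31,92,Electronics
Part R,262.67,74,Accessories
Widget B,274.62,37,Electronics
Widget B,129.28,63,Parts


Computing total quantity:
Values: [98, 79, 53, 92, 74, 37, 63]
Sum = 496

496


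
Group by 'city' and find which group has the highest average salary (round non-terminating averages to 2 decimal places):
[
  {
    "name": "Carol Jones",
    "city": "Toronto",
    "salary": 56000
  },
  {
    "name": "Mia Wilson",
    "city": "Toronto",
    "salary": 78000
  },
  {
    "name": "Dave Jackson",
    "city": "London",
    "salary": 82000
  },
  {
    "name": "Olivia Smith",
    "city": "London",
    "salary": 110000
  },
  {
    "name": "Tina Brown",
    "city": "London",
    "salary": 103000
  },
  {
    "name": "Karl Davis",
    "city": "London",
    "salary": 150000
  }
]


Group by: city

Groups:
  London: 4 people, avg salary = 445000/4 = $111250
  Toronto: 2 people, avg salary = 134000/2 = $67000

Highest average salary: London ($111250)

London ($111250)


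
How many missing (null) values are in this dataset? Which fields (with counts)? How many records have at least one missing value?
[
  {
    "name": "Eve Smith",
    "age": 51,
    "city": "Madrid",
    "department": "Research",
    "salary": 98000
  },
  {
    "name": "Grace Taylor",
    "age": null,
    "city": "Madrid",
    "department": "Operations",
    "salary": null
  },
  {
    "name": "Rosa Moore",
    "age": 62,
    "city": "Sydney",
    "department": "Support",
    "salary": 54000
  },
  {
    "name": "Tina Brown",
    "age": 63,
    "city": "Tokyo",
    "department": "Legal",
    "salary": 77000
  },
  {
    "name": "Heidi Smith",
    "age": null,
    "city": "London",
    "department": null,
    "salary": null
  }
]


Checking for missing (null) values in 5 records:

  Eve Smith: complete
  Grace Taylor: age, salary
  Rosa Moore: complete
  Tina Brown: complete
  Heidi Smith: age, department, salary

Per field:
  name: 0 missing
  age: 2 missing
  city: 0 missing
  department: 1 missing
  salary: 2 missing

Total missing values: 5
Records with any missing: 2

5 missing values (age: 2, department: 1, salary: 2); 2 incomplete records


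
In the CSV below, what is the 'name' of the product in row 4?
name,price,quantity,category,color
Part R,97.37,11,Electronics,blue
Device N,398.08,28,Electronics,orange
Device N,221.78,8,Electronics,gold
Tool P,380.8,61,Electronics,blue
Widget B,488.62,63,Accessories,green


Query: Row 4 ('Tool P'), column 'name'
Value: Tool P

Tool P


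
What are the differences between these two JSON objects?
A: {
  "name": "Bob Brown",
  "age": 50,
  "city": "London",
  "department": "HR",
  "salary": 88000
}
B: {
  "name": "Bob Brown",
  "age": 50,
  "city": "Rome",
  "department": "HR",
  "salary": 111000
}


Comparing each field (in key order):
  name: same
  age: same
  city: DIFFERENT
  department: same
  salary: DIFFERENT
Differences:
  city: London -> Rome
  salary: 88000 -> 111000

2 field(s) changed

2 changes: city, salary


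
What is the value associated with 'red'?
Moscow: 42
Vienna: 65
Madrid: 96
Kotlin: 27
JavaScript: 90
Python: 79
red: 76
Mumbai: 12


Looking up key 'red'
Value: 76

76


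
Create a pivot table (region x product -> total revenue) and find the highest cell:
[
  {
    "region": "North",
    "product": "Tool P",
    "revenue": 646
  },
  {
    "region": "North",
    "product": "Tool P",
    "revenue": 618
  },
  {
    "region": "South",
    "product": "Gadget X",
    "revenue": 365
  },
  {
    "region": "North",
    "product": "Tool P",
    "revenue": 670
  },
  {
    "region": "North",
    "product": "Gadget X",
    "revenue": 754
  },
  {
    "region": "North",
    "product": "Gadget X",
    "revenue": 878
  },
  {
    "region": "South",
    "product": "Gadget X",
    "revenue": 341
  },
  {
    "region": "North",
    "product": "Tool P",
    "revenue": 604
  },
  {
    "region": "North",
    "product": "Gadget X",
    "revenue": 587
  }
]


Pivot: region (rows) x product (columns) -> total revenue

     Gadget X      Tool P      
North         2219          2538  
South          706             0  

Highest: North / Tool P = $2538

North / Tool P = $2538


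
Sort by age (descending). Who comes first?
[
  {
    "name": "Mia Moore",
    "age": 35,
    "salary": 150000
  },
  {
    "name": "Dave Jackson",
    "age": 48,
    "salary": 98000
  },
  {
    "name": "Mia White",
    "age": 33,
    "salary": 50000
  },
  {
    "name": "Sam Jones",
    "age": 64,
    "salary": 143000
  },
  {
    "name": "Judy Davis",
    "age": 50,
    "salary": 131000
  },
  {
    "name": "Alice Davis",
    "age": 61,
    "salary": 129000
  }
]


Sort by: age (descending)

Sorted order:
  1. Sam Jones (age = 64)
  2. Alice Davis (age = 61)
  3. Judy Davis (age = 50)
  4. Dave Jackson (age = 48)
  5. Mia Moore (age = 35)
  6. Mia White (age = 33)

First: Sam Jones

Sam Jones


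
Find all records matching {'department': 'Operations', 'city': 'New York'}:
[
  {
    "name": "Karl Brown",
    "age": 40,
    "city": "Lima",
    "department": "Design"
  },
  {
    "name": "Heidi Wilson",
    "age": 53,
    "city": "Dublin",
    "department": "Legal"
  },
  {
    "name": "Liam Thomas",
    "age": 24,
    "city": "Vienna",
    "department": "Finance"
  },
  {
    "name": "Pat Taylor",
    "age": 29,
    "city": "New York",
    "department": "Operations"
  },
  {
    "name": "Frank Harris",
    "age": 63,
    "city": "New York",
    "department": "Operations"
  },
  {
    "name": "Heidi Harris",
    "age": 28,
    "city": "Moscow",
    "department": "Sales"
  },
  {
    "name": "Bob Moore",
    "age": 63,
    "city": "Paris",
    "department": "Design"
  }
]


Search criteria: {'department': 'Operations', 'city': 'New York'}

Checking 7 records:
  Karl Brown: {department: Design, city: Lima}
  Heidi Wilson: {department: Legal, city: Dublin}
  Liam Thomas: {department: Finance, city: Vienna}
  Pat Taylor: {department: Operations, city: New York} <-- MATCH
  Frank Harris: {department: Operations, city: New York} <-- MATCH
  Heidi Harris: {department: Sales, city: Moscow}
  Bob Moore: {department: Design, city: Paris}

Matches: ["Pat Taylor", "Frank Harris"]

["Pat Taylor", "Frank Harris"]
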